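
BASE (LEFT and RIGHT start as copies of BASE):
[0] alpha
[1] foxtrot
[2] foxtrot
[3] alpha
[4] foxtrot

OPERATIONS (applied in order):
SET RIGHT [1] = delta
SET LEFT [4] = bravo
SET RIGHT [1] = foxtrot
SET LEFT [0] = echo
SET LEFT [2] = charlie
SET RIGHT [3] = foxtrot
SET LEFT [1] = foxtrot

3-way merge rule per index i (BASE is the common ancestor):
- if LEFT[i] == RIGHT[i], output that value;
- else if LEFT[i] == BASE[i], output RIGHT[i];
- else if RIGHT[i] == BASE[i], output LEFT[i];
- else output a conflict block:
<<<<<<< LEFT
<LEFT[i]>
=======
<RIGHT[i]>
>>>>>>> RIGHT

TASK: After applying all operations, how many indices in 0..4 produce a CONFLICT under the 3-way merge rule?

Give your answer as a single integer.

Answer: 0

Derivation:
Final LEFT:  [echo, foxtrot, charlie, alpha, bravo]
Final RIGHT: [alpha, foxtrot, foxtrot, foxtrot, foxtrot]
i=0: L=echo, R=alpha=BASE -> take LEFT -> echo
i=1: L=foxtrot R=foxtrot -> agree -> foxtrot
i=2: L=charlie, R=foxtrot=BASE -> take LEFT -> charlie
i=3: L=alpha=BASE, R=foxtrot -> take RIGHT -> foxtrot
i=4: L=bravo, R=foxtrot=BASE -> take LEFT -> bravo
Conflict count: 0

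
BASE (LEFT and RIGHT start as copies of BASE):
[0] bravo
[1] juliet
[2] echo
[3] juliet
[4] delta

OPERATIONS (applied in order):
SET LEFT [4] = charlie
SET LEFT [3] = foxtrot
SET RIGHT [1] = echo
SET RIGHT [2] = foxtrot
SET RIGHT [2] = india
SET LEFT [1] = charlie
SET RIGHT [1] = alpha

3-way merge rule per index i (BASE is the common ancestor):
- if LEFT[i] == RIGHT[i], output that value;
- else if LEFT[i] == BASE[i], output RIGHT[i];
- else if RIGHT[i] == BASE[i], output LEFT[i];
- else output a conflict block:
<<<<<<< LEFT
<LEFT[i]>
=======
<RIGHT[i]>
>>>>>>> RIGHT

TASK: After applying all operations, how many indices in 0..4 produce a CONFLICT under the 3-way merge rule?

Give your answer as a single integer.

Final LEFT:  [bravo, charlie, echo, foxtrot, charlie]
Final RIGHT: [bravo, alpha, india, juliet, delta]
i=0: L=bravo R=bravo -> agree -> bravo
i=1: BASE=juliet L=charlie R=alpha all differ -> CONFLICT
i=2: L=echo=BASE, R=india -> take RIGHT -> india
i=3: L=foxtrot, R=juliet=BASE -> take LEFT -> foxtrot
i=4: L=charlie, R=delta=BASE -> take LEFT -> charlie
Conflict count: 1

Answer: 1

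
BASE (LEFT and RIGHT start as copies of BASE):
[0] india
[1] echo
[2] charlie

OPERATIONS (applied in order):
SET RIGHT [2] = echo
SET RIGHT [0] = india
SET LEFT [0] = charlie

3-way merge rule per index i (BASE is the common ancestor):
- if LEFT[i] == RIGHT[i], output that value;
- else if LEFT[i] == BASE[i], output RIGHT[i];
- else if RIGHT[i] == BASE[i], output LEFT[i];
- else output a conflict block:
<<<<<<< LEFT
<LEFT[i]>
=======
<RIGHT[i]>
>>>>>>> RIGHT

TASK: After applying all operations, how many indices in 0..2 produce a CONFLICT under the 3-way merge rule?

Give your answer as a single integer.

Final LEFT:  [charlie, echo, charlie]
Final RIGHT: [india, echo, echo]
i=0: L=charlie, R=india=BASE -> take LEFT -> charlie
i=1: L=echo R=echo -> agree -> echo
i=2: L=charlie=BASE, R=echo -> take RIGHT -> echo
Conflict count: 0

Answer: 0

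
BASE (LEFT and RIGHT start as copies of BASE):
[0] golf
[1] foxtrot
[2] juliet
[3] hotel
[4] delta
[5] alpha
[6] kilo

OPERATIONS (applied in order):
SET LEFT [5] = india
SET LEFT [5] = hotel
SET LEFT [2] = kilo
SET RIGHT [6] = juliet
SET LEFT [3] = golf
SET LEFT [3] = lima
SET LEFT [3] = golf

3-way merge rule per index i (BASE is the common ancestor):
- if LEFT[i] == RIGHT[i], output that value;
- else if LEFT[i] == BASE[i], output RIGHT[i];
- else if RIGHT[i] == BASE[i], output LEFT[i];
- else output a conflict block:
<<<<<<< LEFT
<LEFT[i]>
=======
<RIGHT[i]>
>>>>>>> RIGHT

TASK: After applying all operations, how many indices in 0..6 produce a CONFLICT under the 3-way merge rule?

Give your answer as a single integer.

Final LEFT:  [golf, foxtrot, kilo, golf, delta, hotel, kilo]
Final RIGHT: [golf, foxtrot, juliet, hotel, delta, alpha, juliet]
i=0: L=golf R=golf -> agree -> golf
i=1: L=foxtrot R=foxtrot -> agree -> foxtrot
i=2: L=kilo, R=juliet=BASE -> take LEFT -> kilo
i=3: L=golf, R=hotel=BASE -> take LEFT -> golf
i=4: L=delta R=delta -> agree -> delta
i=5: L=hotel, R=alpha=BASE -> take LEFT -> hotel
i=6: L=kilo=BASE, R=juliet -> take RIGHT -> juliet
Conflict count: 0

Answer: 0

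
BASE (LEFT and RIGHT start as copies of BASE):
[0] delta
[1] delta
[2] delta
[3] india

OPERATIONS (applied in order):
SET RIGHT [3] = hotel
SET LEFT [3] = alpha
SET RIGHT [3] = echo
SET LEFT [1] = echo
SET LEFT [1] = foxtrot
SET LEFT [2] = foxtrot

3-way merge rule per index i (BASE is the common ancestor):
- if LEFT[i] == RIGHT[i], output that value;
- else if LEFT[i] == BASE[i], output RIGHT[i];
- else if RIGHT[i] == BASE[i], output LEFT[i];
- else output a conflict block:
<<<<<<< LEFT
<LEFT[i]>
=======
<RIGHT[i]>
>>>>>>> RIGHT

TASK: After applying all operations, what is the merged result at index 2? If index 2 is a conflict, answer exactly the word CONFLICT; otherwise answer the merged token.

Final LEFT:  [delta, foxtrot, foxtrot, alpha]
Final RIGHT: [delta, delta, delta, echo]
i=0: L=delta R=delta -> agree -> delta
i=1: L=foxtrot, R=delta=BASE -> take LEFT -> foxtrot
i=2: L=foxtrot, R=delta=BASE -> take LEFT -> foxtrot
i=3: BASE=india L=alpha R=echo all differ -> CONFLICT
Index 2 -> foxtrot

Answer: foxtrot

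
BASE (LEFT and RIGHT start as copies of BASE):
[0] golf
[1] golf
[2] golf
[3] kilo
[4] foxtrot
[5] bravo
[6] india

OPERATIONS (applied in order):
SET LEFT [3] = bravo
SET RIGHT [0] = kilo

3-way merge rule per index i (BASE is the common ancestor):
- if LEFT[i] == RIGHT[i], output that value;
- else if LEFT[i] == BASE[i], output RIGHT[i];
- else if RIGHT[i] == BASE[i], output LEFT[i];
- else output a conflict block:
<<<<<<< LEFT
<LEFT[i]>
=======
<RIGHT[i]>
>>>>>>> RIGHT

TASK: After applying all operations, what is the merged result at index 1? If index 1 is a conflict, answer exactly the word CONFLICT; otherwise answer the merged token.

Final LEFT:  [golf, golf, golf, bravo, foxtrot, bravo, india]
Final RIGHT: [kilo, golf, golf, kilo, foxtrot, bravo, india]
i=0: L=golf=BASE, R=kilo -> take RIGHT -> kilo
i=1: L=golf R=golf -> agree -> golf
i=2: L=golf R=golf -> agree -> golf
i=3: L=bravo, R=kilo=BASE -> take LEFT -> bravo
i=4: L=foxtrot R=foxtrot -> agree -> foxtrot
i=5: L=bravo R=bravo -> agree -> bravo
i=6: L=india R=india -> agree -> india
Index 1 -> golf

Answer: golf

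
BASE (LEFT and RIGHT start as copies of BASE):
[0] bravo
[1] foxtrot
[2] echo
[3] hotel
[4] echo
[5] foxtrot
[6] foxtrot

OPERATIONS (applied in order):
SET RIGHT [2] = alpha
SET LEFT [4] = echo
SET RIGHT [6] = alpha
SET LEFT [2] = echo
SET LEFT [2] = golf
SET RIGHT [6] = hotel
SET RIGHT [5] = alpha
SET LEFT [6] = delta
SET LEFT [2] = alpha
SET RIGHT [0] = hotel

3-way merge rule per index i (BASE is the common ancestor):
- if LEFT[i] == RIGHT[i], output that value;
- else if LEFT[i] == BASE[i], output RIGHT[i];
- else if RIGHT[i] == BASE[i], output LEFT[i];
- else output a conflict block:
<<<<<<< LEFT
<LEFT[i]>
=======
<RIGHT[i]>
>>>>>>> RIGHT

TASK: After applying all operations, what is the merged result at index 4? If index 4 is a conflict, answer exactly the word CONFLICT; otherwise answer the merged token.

Answer: echo

Derivation:
Final LEFT:  [bravo, foxtrot, alpha, hotel, echo, foxtrot, delta]
Final RIGHT: [hotel, foxtrot, alpha, hotel, echo, alpha, hotel]
i=0: L=bravo=BASE, R=hotel -> take RIGHT -> hotel
i=1: L=foxtrot R=foxtrot -> agree -> foxtrot
i=2: L=alpha R=alpha -> agree -> alpha
i=3: L=hotel R=hotel -> agree -> hotel
i=4: L=echo R=echo -> agree -> echo
i=5: L=foxtrot=BASE, R=alpha -> take RIGHT -> alpha
i=6: BASE=foxtrot L=delta R=hotel all differ -> CONFLICT
Index 4 -> echo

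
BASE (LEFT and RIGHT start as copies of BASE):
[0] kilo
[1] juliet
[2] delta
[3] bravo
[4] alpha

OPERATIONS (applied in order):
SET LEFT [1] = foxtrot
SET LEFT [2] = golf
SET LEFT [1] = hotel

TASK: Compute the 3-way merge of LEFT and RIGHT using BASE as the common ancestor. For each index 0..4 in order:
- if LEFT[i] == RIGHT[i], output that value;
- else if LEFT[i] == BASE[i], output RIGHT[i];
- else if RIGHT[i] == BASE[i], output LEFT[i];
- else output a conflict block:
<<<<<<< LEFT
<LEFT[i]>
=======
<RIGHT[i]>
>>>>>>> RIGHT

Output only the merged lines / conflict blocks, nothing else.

Answer: kilo
hotel
golf
bravo
alpha

Derivation:
Final LEFT:  [kilo, hotel, golf, bravo, alpha]
Final RIGHT: [kilo, juliet, delta, bravo, alpha]
i=0: L=kilo R=kilo -> agree -> kilo
i=1: L=hotel, R=juliet=BASE -> take LEFT -> hotel
i=2: L=golf, R=delta=BASE -> take LEFT -> golf
i=3: L=bravo R=bravo -> agree -> bravo
i=4: L=alpha R=alpha -> agree -> alpha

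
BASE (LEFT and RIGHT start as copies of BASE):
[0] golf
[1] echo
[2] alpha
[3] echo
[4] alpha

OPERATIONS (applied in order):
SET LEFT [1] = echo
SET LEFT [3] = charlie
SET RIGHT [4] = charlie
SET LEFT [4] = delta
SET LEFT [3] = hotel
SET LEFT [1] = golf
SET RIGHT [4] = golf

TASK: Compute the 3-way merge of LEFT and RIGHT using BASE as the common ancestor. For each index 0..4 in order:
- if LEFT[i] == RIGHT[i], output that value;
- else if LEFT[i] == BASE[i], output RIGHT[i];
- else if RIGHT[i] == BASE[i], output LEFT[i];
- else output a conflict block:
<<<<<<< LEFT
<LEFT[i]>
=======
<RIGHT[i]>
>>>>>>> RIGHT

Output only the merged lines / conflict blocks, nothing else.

Final LEFT:  [golf, golf, alpha, hotel, delta]
Final RIGHT: [golf, echo, alpha, echo, golf]
i=0: L=golf R=golf -> agree -> golf
i=1: L=golf, R=echo=BASE -> take LEFT -> golf
i=2: L=alpha R=alpha -> agree -> alpha
i=3: L=hotel, R=echo=BASE -> take LEFT -> hotel
i=4: BASE=alpha L=delta R=golf all differ -> CONFLICT

Answer: golf
golf
alpha
hotel
<<<<<<< LEFT
delta
=======
golf
>>>>>>> RIGHT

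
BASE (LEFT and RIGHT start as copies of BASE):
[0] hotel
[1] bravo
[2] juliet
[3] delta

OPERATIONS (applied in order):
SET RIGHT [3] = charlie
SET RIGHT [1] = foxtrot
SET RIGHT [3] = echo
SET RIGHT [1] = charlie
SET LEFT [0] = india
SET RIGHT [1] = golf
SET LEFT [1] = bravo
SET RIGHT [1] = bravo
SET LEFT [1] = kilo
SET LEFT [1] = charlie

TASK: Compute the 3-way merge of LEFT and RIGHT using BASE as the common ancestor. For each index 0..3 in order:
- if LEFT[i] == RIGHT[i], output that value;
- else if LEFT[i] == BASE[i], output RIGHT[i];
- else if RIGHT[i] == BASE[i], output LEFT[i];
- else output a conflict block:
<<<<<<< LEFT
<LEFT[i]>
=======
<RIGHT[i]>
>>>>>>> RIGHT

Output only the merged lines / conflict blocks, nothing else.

Final LEFT:  [india, charlie, juliet, delta]
Final RIGHT: [hotel, bravo, juliet, echo]
i=0: L=india, R=hotel=BASE -> take LEFT -> india
i=1: L=charlie, R=bravo=BASE -> take LEFT -> charlie
i=2: L=juliet R=juliet -> agree -> juliet
i=3: L=delta=BASE, R=echo -> take RIGHT -> echo

Answer: india
charlie
juliet
echo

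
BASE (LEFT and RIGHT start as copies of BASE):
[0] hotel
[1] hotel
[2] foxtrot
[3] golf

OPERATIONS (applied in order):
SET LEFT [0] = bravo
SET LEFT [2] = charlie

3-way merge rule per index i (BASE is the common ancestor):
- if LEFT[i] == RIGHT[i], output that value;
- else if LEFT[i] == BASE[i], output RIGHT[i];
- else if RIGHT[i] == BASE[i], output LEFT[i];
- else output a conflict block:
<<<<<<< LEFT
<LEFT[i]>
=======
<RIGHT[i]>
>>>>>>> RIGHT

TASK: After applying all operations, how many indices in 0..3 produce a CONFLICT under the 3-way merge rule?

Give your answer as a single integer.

Answer: 0

Derivation:
Final LEFT:  [bravo, hotel, charlie, golf]
Final RIGHT: [hotel, hotel, foxtrot, golf]
i=0: L=bravo, R=hotel=BASE -> take LEFT -> bravo
i=1: L=hotel R=hotel -> agree -> hotel
i=2: L=charlie, R=foxtrot=BASE -> take LEFT -> charlie
i=3: L=golf R=golf -> agree -> golf
Conflict count: 0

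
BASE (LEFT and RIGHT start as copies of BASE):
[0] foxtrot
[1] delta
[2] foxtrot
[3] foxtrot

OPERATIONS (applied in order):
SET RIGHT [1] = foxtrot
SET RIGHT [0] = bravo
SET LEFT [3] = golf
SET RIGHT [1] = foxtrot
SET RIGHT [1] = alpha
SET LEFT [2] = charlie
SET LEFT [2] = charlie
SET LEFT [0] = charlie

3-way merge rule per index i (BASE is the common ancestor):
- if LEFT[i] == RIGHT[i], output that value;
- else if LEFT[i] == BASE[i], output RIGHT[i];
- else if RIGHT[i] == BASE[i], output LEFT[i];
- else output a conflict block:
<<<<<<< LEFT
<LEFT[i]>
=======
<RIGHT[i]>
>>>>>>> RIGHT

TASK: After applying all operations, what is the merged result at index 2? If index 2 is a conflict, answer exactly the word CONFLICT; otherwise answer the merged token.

Final LEFT:  [charlie, delta, charlie, golf]
Final RIGHT: [bravo, alpha, foxtrot, foxtrot]
i=0: BASE=foxtrot L=charlie R=bravo all differ -> CONFLICT
i=1: L=delta=BASE, R=alpha -> take RIGHT -> alpha
i=2: L=charlie, R=foxtrot=BASE -> take LEFT -> charlie
i=3: L=golf, R=foxtrot=BASE -> take LEFT -> golf
Index 2 -> charlie

Answer: charlie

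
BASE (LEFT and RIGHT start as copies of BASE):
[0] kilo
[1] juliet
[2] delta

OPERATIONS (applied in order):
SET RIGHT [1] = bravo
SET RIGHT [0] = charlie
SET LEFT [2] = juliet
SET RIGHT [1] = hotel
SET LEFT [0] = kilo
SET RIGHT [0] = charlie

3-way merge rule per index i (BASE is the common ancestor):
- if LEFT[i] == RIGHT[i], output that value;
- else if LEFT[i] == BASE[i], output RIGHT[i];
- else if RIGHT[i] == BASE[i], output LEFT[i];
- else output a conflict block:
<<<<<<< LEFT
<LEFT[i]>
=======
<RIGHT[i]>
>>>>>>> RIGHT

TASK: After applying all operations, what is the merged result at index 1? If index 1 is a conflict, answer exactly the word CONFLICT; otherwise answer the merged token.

Final LEFT:  [kilo, juliet, juliet]
Final RIGHT: [charlie, hotel, delta]
i=0: L=kilo=BASE, R=charlie -> take RIGHT -> charlie
i=1: L=juliet=BASE, R=hotel -> take RIGHT -> hotel
i=2: L=juliet, R=delta=BASE -> take LEFT -> juliet
Index 1 -> hotel

Answer: hotel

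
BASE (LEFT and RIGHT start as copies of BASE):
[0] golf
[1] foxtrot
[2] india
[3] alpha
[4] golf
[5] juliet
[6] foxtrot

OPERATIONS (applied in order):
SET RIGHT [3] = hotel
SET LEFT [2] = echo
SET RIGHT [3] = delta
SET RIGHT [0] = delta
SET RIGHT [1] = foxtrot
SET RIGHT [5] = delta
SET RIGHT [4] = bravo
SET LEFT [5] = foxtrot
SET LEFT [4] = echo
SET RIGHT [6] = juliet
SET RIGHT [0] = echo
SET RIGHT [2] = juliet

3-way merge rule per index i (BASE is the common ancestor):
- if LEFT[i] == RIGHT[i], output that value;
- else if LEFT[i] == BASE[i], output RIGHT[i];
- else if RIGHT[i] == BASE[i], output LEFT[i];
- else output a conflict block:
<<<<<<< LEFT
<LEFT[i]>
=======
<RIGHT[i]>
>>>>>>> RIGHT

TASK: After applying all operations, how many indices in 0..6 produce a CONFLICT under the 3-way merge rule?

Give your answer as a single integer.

Answer: 3

Derivation:
Final LEFT:  [golf, foxtrot, echo, alpha, echo, foxtrot, foxtrot]
Final RIGHT: [echo, foxtrot, juliet, delta, bravo, delta, juliet]
i=0: L=golf=BASE, R=echo -> take RIGHT -> echo
i=1: L=foxtrot R=foxtrot -> agree -> foxtrot
i=2: BASE=india L=echo R=juliet all differ -> CONFLICT
i=3: L=alpha=BASE, R=delta -> take RIGHT -> delta
i=4: BASE=golf L=echo R=bravo all differ -> CONFLICT
i=5: BASE=juliet L=foxtrot R=delta all differ -> CONFLICT
i=6: L=foxtrot=BASE, R=juliet -> take RIGHT -> juliet
Conflict count: 3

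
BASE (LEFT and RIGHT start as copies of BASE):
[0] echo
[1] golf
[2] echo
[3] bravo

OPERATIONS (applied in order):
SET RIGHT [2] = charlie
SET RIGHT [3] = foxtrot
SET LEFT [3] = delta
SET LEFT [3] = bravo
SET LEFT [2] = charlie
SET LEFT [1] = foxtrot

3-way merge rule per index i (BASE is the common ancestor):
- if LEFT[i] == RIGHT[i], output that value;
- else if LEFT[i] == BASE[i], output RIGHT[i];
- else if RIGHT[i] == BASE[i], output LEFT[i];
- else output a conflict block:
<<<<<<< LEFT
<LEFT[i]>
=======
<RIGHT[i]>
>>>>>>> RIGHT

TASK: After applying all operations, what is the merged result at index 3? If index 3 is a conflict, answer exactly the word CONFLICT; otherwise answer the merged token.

Final LEFT:  [echo, foxtrot, charlie, bravo]
Final RIGHT: [echo, golf, charlie, foxtrot]
i=0: L=echo R=echo -> agree -> echo
i=1: L=foxtrot, R=golf=BASE -> take LEFT -> foxtrot
i=2: L=charlie R=charlie -> agree -> charlie
i=3: L=bravo=BASE, R=foxtrot -> take RIGHT -> foxtrot
Index 3 -> foxtrot

Answer: foxtrot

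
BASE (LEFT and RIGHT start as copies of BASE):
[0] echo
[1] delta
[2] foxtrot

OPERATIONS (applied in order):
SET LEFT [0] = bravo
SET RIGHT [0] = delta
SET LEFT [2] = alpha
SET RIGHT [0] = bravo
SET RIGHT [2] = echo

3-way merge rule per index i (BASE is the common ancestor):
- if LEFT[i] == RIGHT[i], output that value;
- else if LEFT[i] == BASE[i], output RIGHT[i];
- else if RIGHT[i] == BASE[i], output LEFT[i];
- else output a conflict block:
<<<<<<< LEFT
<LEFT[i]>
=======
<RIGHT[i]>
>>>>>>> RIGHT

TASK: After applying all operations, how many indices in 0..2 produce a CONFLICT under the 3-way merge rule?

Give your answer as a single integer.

Final LEFT:  [bravo, delta, alpha]
Final RIGHT: [bravo, delta, echo]
i=0: L=bravo R=bravo -> agree -> bravo
i=1: L=delta R=delta -> agree -> delta
i=2: BASE=foxtrot L=alpha R=echo all differ -> CONFLICT
Conflict count: 1

Answer: 1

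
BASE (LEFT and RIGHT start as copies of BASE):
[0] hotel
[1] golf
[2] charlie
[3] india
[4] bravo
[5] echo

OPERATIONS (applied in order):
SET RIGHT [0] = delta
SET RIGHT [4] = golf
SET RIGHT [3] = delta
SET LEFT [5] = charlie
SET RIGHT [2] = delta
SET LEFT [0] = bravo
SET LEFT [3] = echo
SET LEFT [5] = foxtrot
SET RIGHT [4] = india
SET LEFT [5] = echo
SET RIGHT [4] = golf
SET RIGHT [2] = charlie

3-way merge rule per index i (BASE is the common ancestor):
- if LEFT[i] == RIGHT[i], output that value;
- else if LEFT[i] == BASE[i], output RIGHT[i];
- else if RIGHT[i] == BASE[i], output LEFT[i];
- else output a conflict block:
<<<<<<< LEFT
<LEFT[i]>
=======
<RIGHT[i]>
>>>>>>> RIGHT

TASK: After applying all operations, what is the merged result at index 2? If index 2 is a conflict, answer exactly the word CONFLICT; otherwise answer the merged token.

Answer: charlie

Derivation:
Final LEFT:  [bravo, golf, charlie, echo, bravo, echo]
Final RIGHT: [delta, golf, charlie, delta, golf, echo]
i=0: BASE=hotel L=bravo R=delta all differ -> CONFLICT
i=1: L=golf R=golf -> agree -> golf
i=2: L=charlie R=charlie -> agree -> charlie
i=3: BASE=india L=echo R=delta all differ -> CONFLICT
i=4: L=bravo=BASE, R=golf -> take RIGHT -> golf
i=5: L=echo R=echo -> agree -> echo
Index 2 -> charlie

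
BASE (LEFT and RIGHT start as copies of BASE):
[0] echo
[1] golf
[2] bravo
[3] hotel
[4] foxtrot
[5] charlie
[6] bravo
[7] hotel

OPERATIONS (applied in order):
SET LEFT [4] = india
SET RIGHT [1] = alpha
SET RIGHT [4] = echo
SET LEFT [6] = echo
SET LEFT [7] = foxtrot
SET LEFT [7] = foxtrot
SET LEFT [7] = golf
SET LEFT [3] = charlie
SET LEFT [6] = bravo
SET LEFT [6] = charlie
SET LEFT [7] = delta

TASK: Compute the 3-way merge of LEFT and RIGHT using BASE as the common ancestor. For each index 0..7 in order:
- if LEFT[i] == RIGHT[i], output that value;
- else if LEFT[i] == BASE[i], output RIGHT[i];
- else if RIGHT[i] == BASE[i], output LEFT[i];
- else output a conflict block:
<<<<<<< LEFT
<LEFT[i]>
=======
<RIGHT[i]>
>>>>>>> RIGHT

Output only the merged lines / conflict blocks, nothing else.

Answer: echo
alpha
bravo
charlie
<<<<<<< LEFT
india
=======
echo
>>>>>>> RIGHT
charlie
charlie
delta

Derivation:
Final LEFT:  [echo, golf, bravo, charlie, india, charlie, charlie, delta]
Final RIGHT: [echo, alpha, bravo, hotel, echo, charlie, bravo, hotel]
i=0: L=echo R=echo -> agree -> echo
i=1: L=golf=BASE, R=alpha -> take RIGHT -> alpha
i=2: L=bravo R=bravo -> agree -> bravo
i=3: L=charlie, R=hotel=BASE -> take LEFT -> charlie
i=4: BASE=foxtrot L=india R=echo all differ -> CONFLICT
i=5: L=charlie R=charlie -> agree -> charlie
i=6: L=charlie, R=bravo=BASE -> take LEFT -> charlie
i=7: L=delta, R=hotel=BASE -> take LEFT -> delta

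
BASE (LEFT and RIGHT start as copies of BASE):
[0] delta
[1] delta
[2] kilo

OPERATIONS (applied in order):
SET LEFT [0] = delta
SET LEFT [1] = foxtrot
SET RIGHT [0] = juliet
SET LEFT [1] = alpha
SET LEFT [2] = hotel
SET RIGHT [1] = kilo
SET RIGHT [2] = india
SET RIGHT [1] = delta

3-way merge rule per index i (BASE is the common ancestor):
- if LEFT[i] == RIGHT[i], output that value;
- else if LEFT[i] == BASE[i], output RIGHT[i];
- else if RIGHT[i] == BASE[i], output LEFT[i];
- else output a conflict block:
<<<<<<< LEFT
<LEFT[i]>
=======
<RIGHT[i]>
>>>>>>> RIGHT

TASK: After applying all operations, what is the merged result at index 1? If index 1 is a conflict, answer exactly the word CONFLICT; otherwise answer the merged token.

Final LEFT:  [delta, alpha, hotel]
Final RIGHT: [juliet, delta, india]
i=0: L=delta=BASE, R=juliet -> take RIGHT -> juliet
i=1: L=alpha, R=delta=BASE -> take LEFT -> alpha
i=2: BASE=kilo L=hotel R=india all differ -> CONFLICT
Index 1 -> alpha

Answer: alpha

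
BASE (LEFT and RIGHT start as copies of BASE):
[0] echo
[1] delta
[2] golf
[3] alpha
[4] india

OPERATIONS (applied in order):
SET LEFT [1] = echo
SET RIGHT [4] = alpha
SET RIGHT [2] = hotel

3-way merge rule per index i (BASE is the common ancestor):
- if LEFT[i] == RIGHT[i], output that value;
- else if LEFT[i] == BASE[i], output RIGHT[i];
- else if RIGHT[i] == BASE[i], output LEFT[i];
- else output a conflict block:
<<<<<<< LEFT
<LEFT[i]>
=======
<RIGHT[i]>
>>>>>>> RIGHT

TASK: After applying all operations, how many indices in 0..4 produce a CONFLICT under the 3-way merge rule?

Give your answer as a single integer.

Answer: 0

Derivation:
Final LEFT:  [echo, echo, golf, alpha, india]
Final RIGHT: [echo, delta, hotel, alpha, alpha]
i=0: L=echo R=echo -> agree -> echo
i=1: L=echo, R=delta=BASE -> take LEFT -> echo
i=2: L=golf=BASE, R=hotel -> take RIGHT -> hotel
i=3: L=alpha R=alpha -> agree -> alpha
i=4: L=india=BASE, R=alpha -> take RIGHT -> alpha
Conflict count: 0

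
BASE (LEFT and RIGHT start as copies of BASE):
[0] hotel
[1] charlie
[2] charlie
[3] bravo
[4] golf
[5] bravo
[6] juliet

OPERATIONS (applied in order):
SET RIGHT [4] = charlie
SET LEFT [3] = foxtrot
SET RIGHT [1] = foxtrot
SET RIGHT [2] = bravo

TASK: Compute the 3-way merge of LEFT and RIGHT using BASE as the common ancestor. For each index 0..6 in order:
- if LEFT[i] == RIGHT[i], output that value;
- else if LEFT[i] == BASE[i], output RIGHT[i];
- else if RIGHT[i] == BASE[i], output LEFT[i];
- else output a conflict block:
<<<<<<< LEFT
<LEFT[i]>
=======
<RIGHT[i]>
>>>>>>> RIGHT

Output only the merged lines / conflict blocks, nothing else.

Final LEFT:  [hotel, charlie, charlie, foxtrot, golf, bravo, juliet]
Final RIGHT: [hotel, foxtrot, bravo, bravo, charlie, bravo, juliet]
i=0: L=hotel R=hotel -> agree -> hotel
i=1: L=charlie=BASE, R=foxtrot -> take RIGHT -> foxtrot
i=2: L=charlie=BASE, R=bravo -> take RIGHT -> bravo
i=3: L=foxtrot, R=bravo=BASE -> take LEFT -> foxtrot
i=4: L=golf=BASE, R=charlie -> take RIGHT -> charlie
i=5: L=bravo R=bravo -> agree -> bravo
i=6: L=juliet R=juliet -> agree -> juliet

Answer: hotel
foxtrot
bravo
foxtrot
charlie
bravo
juliet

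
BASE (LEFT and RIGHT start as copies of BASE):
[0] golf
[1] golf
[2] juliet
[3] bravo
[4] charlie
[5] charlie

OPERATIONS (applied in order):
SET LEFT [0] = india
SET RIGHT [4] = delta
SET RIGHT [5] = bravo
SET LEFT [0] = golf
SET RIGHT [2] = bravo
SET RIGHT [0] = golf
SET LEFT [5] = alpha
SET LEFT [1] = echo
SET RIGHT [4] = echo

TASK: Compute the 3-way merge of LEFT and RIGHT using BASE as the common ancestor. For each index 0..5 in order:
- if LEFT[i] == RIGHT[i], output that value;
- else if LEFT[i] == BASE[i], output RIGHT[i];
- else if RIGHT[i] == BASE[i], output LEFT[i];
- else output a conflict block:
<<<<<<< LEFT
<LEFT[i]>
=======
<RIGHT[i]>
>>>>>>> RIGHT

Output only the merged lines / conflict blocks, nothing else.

Final LEFT:  [golf, echo, juliet, bravo, charlie, alpha]
Final RIGHT: [golf, golf, bravo, bravo, echo, bravo]
i=0: L=golf R=golf -> agree -> golf
i=1: L=echo, R=golf=BASE -> take LEFT -> echo
i=2: L=juliet=BASE, R=bravo -> take RIGHT -> bravo
i=3: L=bravo R=bravo -> agree -> bravo
i=4: L=charlie=BASE, R=echo -> take RIGHT -> echo
i=5: BASE=charlie L=alpha R=bravo all differ -> CONFLICT

Answer: golf
echo
bravo
bravo
echo
<<<<<<< LEFT
alpha
=======
bravo
>>>>>>> RIGHT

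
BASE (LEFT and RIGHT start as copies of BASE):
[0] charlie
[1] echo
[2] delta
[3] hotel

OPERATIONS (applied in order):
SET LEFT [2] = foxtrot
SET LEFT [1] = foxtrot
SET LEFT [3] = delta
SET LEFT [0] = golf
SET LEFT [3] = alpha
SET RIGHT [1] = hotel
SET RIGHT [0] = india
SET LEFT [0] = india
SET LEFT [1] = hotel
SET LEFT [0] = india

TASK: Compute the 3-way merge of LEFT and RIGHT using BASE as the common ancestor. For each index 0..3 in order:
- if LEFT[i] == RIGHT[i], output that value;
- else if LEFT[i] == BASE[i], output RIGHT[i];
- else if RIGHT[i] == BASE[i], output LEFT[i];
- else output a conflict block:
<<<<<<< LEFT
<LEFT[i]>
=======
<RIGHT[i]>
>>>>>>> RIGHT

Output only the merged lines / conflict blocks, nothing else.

Final LEFT:  [india, hotel, foxtrot, alpha]
Final RIGHT: [india, hotel, delta, hotel]
i=0: L=india R=india -> agree -> india
i=1: L=hotel R=hotel -> agree -> hotel
i=2: L=foxtrot, R=delta=BASE -> take LEFT -> foxtrot
i=3: L=alpha, R=hotel=BASE -> take LEFT -> alpha

Answer: india
hotel
foxtrot
alpha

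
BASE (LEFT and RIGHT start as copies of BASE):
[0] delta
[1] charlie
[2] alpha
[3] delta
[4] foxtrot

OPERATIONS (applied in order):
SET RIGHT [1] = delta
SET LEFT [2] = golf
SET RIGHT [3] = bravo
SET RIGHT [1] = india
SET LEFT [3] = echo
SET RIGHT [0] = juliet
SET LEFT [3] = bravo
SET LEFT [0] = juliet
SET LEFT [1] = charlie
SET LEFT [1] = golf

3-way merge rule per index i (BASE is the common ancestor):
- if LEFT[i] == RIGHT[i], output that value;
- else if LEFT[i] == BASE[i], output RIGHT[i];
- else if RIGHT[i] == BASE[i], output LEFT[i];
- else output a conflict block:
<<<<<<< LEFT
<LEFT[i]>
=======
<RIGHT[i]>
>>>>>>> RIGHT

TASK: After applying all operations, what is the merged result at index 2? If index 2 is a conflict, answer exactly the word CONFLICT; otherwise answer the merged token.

Final LEFT:  [juliet, golf, golf, bravo, foxtrot]
Final RIGHT: [juliet, india, alpha, bravo, foxtrot]
i=0: L=juliet R=juliet -> agree -> juliet
i=1: BASE=charlie L=golf R=india all differ -> CONFLICT
i=2: L=golf, R=alpha=BASE -> take LEFT -> golf
i=3: L=bravo R=bravo -> agree -> bravo
i=4: L=foxtrot R=foxtrot -> agree -> foxtrot
Index 2 -> golf

Answer: golf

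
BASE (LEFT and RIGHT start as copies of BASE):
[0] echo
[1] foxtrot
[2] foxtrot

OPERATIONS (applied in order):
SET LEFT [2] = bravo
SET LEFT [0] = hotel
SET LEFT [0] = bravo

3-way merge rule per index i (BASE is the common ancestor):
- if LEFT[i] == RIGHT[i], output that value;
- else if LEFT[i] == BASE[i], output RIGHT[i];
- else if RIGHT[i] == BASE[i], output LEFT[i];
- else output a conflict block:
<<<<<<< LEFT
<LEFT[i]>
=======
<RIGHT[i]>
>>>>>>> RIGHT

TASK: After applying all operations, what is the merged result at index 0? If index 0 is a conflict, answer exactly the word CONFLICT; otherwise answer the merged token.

Final LEFT:  [bravo, foxtrot, bravo]
Final RIGHT: [echo, foxtrot, foxtrot]
i=0: L=bravo, R=echo=BASE -> take LEFT -> bravo
i=1: L=foxtrot R=foxtrot -> agree -> foxtrot
i=2: L=bravo, R=foxtrot=BASE -> take LEFT -> bravo
Index 0 -> bravo

Answer: bravo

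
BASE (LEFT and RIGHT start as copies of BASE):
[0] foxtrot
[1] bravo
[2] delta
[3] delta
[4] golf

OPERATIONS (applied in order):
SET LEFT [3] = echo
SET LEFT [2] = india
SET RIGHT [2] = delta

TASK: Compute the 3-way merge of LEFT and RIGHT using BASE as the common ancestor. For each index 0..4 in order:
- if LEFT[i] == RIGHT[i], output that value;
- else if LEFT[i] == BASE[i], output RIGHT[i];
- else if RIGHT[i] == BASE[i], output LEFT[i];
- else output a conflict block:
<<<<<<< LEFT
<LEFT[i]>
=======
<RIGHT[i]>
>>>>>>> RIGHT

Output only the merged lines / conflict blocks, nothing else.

Answer: foxtrot
bravo
india
echo
golf

Derivation:
Final LEFT:  [foxtrot, bravo, india, echo, golf]
Final RIGHT: [foxtrot, bravo, delta, delta, golf]
i=0: L=foxtrot R=foxtrot -> agree -> foxtrot
i=1: L=bravo R=bravo -> agree -> bravo
i=2: L=india, R=delta=BASE -> take LEFT -> india
i=3: L=echo, R=delta=BASE -> take LEFT -> echo
i=4: L=golf R=golf -> agree -> golf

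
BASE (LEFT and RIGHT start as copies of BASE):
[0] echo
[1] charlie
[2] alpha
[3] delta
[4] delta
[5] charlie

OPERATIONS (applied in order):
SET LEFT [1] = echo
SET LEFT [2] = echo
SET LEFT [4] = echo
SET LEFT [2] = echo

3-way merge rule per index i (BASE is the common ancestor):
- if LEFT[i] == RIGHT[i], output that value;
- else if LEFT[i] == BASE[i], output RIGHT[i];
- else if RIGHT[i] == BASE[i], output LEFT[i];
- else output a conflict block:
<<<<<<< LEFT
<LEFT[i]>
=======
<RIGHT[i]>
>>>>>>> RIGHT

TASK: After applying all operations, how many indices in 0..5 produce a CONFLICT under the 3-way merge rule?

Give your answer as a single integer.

Final LEFT:  [echo, echo, echo, delta, echo, charlie]
Final RIGHT: [echo, charlie, alpha, delta, delta, charlie]
i=0: L=echo R=echo -> agree -> echo
i=1: L=echo, R=charlie=BASE -> take LEFT -> echo
i=2: L=echo, R=alpha=BASE -> take LEFT -> echo
i=3: L=delta R=delta -> agree -> delta
i=4: L=echo, R=delta=BASE -> take LEFT -> echo
i=5: L=charlie R=charlie -> agree -> charlie
Conflict count: 0

Answer: 0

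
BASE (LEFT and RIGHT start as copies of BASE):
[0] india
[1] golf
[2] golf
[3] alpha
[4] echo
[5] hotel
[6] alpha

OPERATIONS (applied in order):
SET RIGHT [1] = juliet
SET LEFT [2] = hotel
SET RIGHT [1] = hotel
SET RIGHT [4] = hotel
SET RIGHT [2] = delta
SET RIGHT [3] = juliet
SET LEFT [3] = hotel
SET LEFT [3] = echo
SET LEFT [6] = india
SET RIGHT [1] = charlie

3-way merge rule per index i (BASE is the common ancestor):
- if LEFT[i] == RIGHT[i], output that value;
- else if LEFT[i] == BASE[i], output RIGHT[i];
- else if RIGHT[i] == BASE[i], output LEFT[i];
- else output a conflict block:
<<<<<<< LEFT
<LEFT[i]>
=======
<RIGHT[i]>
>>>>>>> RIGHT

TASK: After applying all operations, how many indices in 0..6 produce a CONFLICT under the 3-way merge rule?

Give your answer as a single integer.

Answer: 2

Derivation:
Final LEFT:  [india, golf, hotel, echo, echo, hotel, india]
Final RIGHT: [india, charlie, delta, juliet, hotel, hotel, alpha]
i=0: L=india R=india -> agree -> india
i=1: L=golf=BASE, R=charlie -> take RIGHT -> charlie
i=2: BASE=golf L=hotel R=delta all differ -> CONFLICT
i=3: BASE=alpha L=echo R=juliet all differ -> CONFLICT
i=4: L=echo=BASE, R=hotel -> take RIGHT -> hotel
i=5: L=hotel R=hotel -> agree -> hotel
i=6: L=india, R=alpha=BASE -> take LEFT -> india
Conflict count: 2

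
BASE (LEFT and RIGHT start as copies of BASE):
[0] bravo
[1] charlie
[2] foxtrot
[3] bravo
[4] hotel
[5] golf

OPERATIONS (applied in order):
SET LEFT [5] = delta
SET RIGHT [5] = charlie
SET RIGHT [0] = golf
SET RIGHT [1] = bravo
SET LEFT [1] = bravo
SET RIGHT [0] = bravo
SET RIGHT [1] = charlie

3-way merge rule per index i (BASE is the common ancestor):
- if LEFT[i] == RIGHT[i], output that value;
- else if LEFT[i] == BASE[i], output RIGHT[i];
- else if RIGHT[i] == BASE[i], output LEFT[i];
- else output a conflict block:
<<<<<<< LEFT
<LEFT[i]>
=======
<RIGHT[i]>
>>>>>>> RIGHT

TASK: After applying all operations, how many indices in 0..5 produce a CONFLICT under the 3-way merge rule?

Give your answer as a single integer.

Final LEFT:  [bravo, bravo, foxtrot, bravo, hotel, delta]
Final RIGHT: [bravo, charlie, foxtrot, bravo, hotel, charlie]
i=0: L=bravo R=bravo -> agree -> bravo
i=1: L=bravo, R=charlie=BASE -> take LEFT -> bravo
i=2: L=foxtrot R=foxtrot -> agree -> foxtrot
i=3: L=bravo R=bravo -> agree -> bravo
i=4: L=hotel R=hotel -> agree -> hotel
i=5: BASE=golf L=delta R=charlie all differ -> CONFLICT
Conflict count: 1

Answer: 1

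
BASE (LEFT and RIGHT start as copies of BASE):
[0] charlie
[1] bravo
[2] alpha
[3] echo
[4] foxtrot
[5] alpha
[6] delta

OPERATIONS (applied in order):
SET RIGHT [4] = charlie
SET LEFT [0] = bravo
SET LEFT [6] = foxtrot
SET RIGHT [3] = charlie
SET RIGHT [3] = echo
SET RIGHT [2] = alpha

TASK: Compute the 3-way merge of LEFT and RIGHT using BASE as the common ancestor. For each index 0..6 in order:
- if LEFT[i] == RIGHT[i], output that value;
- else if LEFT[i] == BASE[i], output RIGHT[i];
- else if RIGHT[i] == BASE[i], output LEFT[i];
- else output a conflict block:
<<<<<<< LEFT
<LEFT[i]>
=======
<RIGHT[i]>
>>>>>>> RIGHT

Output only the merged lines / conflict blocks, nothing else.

Final LEFT:  [bravo, bravo, alpha, echo, foxtrot, alpha, foxtrot]
Final RIGHT: [charlie, bravo, alpha, echo, charlie, alpha, delta]
i=0: L=bravo, R=charlie=BASE -> take LEFT -> bravo
i=1: L=bravo R=bravo -> agree -> bravo
i=2: L=alpha R=alpha -> agree -> alpha
i=3: L=echo R=echo -> agree -> echo
i=4: L=foxtrot=BASE, R=charlie -> take RIGHT -> charlie
i=5: L=alpha R=alpha -> agree -> alpha
i=6: L=foxtrot, R=delta=BASE -> take LEFT -> foxtrot

Answer: bravo
bravo
alpha
echo
charlie
alpha
foxtrot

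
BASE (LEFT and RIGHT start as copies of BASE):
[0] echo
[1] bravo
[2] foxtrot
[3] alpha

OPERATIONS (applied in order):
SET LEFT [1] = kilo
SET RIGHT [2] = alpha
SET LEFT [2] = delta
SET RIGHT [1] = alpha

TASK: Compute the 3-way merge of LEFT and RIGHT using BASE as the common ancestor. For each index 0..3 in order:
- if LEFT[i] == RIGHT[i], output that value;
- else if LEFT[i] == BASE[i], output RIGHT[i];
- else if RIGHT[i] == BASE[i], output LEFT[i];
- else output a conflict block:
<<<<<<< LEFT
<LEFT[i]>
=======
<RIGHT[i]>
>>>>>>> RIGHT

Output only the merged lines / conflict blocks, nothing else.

Answer: echo
<<<<<<< LEFT
kilo
=======
alpha
>>>>>>> RIGHT
<<<<<<< LEFT
delta
=======
alpha
>>>>>>> RIGHT
alpha

Derivation:
Final LEFT:  [echo, kilo, delta, alpha]
Final RIGHT: [echo, alpha, alpha, alpha]
i=0: L=echo R=echo -> agree -> echo
i=1: BASE=bravo L=kilo R=alpha all differ -> CONFLICT
i=2: BASE=foxtrot L=delta R=alpha all differ -> CONFLICT
i=3: L=alpha R=alpha -> agree -> alpha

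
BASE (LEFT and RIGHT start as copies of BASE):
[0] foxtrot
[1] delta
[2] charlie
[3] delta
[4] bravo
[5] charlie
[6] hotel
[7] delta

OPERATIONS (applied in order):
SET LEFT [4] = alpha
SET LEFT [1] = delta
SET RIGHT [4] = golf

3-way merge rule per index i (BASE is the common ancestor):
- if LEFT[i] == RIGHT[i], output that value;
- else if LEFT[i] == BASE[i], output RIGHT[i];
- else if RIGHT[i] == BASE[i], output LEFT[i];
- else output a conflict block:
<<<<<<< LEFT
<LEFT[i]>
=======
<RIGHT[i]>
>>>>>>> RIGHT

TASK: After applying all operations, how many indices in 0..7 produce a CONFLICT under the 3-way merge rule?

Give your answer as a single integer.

Answer: 1

Derivation:
Final LEFT:  [foxtrot, delta, charlie, delta, alpha, charlie, hotel, delta]
Final RIGHT: [foxtrot, delta, charlie, delta, golf, charlie, hotel, delta]
i=0: L=foxtrot R=foxtrot -> agree -> foxtrot
i=1: L=delta R=delta -> agree -> delta
i=2: L=charlie R=charlie -> agree -> charlie
i=3: L=delta R=delta -> agree -> delta
i=4: BASE=bravo L=alpha R=golf all differ -> CONFLICT
i=5: L=charlie R=charlie -> agree -> charlie
i=6: L=hotel R=hotel -> agree -> hotel
i=7: L=delta R=delta -> agree -> delta
Conflict count: 1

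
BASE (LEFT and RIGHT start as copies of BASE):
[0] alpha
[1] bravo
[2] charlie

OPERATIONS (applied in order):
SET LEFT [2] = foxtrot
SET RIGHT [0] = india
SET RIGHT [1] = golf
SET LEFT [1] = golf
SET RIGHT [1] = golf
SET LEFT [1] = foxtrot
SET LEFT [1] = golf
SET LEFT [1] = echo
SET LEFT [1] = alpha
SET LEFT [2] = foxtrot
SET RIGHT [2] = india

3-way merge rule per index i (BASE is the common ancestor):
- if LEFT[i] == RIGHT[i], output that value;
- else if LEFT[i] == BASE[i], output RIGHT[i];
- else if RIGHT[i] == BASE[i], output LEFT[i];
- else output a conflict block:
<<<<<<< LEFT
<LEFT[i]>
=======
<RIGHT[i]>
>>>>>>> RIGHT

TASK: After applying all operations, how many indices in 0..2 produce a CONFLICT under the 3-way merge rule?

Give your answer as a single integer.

Answer: 2

Derivation:
Final LEFT:  [alpha, alpha, foxtrot]
Final RIGHT: [india, golf, india]
i=0: L=alpha=BASE, R=india -> take RIGHT -> india
i=1: BASE=bravo L=alpha R=golf all differ -> CONFLICT
i=2: BASE=charlie L=foxtrot R=india all differ -> CONFLICT
Conflict count: 2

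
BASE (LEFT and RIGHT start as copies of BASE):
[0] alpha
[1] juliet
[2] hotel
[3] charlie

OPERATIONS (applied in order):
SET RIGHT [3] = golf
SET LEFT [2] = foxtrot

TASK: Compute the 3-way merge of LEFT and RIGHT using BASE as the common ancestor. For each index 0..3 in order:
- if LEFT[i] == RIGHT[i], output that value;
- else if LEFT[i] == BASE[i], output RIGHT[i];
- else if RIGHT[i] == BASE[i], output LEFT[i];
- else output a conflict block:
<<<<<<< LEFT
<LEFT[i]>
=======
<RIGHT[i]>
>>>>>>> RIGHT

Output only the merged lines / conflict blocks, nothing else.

Final LEFT:  [alpha, juliet, foxtrot, charlie]
Final RIGHT: [alpha, juliet, hotel, golf]
i=0: L=alpha R=alpha -> agree -> alpha
i=1: L=juliet R=juliet -> agree -> juliet
i=2: L=foxtrot, R=hotel=BASE -> take LEFT -> foxtrot
i=3: L=charlie=BASE, R=golf -> take RIGHT -> golf

Answer: alpha
juliet
foxtrot
golf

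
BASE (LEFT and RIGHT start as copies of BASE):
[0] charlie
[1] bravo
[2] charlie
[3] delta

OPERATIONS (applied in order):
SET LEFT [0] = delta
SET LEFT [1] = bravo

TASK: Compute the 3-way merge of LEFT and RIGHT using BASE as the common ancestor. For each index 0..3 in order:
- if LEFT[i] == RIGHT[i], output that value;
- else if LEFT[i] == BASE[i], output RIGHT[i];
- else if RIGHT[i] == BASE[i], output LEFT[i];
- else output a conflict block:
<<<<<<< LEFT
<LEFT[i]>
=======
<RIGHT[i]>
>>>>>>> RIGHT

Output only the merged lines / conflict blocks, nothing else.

Answer: delta
bravo
charlie
delta

Derivation:
Final LEFT:  [delta, bravo, charlie, delta]
Final RIGHT: [charlie, bravo, charlie, delta]
i=0: L=delta, R=charlie=BASE -> take LEFT -> delta
i=1: L=bravo R=bravo -> agree -> bravo
i=2: L=charlie R=charlie -> agree -> charlie
i=3: L=delta R=delta -> agree -> delta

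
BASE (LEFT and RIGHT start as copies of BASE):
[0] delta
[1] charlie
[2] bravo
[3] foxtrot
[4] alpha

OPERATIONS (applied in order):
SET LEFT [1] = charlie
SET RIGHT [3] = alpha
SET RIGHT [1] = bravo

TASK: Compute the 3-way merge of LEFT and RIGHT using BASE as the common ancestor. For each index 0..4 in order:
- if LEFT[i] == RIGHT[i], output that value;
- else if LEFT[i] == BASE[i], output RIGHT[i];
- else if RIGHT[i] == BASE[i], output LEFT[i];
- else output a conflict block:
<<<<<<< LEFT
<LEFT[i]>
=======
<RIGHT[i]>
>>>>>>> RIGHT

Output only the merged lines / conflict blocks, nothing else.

Final LEFT:  [delta, charlie, bravo, foxtrot, alpha]
Final RIGHT: [delta, bravo, bravo, alpha, alpha]
i=0: L=delta R=delta -> agree -> delta
i=1: L=charlie=BASE, R=bravo -> take RIGHT -> bravo
i=2: L=bravo R=bravo -> agree -> bravo
i=3: L=foxtrot=BASE, R=alpha -> take RIGHT -> alpha
i=4: L=alpha R=alpha -> agree -> alpha

Answer: delta
bravo
bravo
alpha
alpha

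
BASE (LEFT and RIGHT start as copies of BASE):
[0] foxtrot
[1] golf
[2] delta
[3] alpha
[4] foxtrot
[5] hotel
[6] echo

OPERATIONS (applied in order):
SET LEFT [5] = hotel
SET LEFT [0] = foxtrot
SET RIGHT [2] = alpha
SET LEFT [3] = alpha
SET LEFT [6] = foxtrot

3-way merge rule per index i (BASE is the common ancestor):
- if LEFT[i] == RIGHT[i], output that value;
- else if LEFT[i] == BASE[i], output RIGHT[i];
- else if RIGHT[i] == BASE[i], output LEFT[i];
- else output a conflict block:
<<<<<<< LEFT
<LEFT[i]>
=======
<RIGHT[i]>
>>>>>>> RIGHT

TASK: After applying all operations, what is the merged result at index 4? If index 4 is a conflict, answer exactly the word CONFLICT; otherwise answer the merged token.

Answer: foxtrot

Derivation:
Final LEFT:  [foxtrot, golf, delta, alpha, foxtrot, hotel, foxtrot]
Final RIGHT: [foxtrot, golf, alpha, alpha, foxtrot, hotel, echo]
i=0: L=foxtrot R=foxtrot -> agree -> foxtrot
i=1: L=golf R=golf -> agree -> golf
i=2: L=delta=BASE, R=alpha -> take RIGHT -> alpha
i=3: L=alpha R=alpha -> agree -> alpha
i=4: L=foxtrot R=foxtrot -> agree -> foxtrot
i=5: L=hotel R=hotel -> agree -> hotel
i=6: L=foxtrot, R=echo=BASE -> take LEFT -> foxtrot
Index 4 -> foxtrot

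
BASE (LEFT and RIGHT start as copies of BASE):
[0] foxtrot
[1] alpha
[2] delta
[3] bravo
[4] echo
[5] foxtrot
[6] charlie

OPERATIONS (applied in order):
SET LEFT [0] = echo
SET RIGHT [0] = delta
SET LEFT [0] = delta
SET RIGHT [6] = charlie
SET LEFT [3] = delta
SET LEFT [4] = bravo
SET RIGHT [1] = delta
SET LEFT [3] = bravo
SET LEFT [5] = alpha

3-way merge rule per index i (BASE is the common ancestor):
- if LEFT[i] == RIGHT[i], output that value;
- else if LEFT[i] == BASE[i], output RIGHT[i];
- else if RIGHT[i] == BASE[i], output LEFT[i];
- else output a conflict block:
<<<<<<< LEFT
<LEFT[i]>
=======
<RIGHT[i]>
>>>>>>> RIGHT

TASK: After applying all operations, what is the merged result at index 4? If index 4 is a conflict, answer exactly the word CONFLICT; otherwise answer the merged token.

Answer: bravo

Derivation:
Final LEFT:  [delta, alpha, delta, bravo, bravo, alpha, charlie]
Final RIGHT: [delta, delta, delta, bravo, echo, foxtrot, charlie]
i=0: L=delta R=delta -> agree -> delta
i=1: L=alpha=BASE, R=delta -> take RIGHT -> delta
i=2: L=delta R=delta -> agree -> delta
i=3: L=bravo R=bravo -> agree -> bravo
i=4: L=bravo, R=echo=BASE -> take LEFT -> bravo
i=5: L=alpha, R=foxtrot=BASE -> take LEFT -> alpha
i=6: L=charlie R=charlie -> agree -> charlie
Index 4 -> bravo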